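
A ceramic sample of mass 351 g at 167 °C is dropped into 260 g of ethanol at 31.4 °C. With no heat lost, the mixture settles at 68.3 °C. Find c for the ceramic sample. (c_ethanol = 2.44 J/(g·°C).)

Net heat exchanged in the isolated system is zero:
351·c·(68.3 − 167) + 260·2.44·(68.3 − 31.4) = 0
-34644 c = -23409
c = -23409/-34644 ≈ 0.6757 J/(g·°C)

c ≈ 0.676 J/(g·°C)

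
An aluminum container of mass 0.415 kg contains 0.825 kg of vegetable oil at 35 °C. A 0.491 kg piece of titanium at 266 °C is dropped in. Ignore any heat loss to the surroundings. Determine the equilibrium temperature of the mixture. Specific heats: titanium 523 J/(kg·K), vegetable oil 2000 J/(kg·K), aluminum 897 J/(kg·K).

Taking heat into each body as positive, Σ m c ΔT = 0:
0.491*523*(T − 266) + 0.825*2000*(T − 35) + 0.415*897*(T − 35) = 0
256.79(T − 266) + 1650(T − 35) + 372.25(T − 35) = 0
2279 T = 139086
T ≈ 61.03 °C

T_f ≈ 61.0 °C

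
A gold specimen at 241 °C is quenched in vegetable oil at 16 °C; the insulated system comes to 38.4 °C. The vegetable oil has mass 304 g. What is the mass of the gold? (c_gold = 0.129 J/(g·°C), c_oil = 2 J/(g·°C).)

m ≈ 521 g

Net heat exchanged in the isolated system is zero:
m×0.129×(38.4 − 241) + 304×2×(38.4 − 16) = 0
-26.14 m = -13619
m = -13619/-26.14 ≈ 521.1 g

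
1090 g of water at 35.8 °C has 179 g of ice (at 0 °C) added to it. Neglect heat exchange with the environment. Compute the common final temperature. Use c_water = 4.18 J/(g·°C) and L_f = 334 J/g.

T_f ≈ 19.5 °C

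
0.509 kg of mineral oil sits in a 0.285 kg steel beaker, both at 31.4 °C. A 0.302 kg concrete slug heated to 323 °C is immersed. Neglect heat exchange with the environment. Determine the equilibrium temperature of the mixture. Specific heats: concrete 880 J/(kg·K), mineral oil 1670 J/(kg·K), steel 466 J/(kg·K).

Setting the total heat transfer to zero:
0.302×880×(T − 323) + 0.509×1670×(T − 31.4) + 0.285×466×(T − 31.4) = 0
1248.6 T = 116702
T = 116702 / 1248.6 = 93.5 °C

T_f ≈ 93.5 °C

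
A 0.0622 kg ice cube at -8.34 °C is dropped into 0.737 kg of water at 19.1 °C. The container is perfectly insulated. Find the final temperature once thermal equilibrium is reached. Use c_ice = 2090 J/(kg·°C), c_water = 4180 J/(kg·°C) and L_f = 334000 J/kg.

Energy conservation, ΣQ = 0:
warm ice to 0 °C: 0.0622×2090×(0 − (-8.34)) = 1084.2; melt ice: 0.0622×334000 = 20775; warm the meltwater: 260 T; water cools: 0.737×4180×(T − 19.1) = 3080.7(T − 19.1)
3340.7 T = 58841 − 21859 = 36982
T ≈ 11.07 °C. Since T > 0 °C, the all-ice-melts assumption holds.

T_f ≈ 11.1 °C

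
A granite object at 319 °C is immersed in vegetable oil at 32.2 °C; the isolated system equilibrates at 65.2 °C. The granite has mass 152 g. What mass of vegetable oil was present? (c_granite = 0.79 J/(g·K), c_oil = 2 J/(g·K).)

Energy conservation, ΣQ = 0:
152×0.79×(65.2 − 319) + m×2×(65.2 − 32.2) = 0
66 m = 30476
m = 30476/66 ≈ 461.8 g

m ≈ 462 g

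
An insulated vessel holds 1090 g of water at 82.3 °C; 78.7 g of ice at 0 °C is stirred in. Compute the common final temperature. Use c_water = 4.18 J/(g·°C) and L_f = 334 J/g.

T_f ≈ 71.4 °C

Sum of m c ΔT and latent-heat terms is zero:
melt ice: 78.7×334 = 26286; warm the meltwater: 328.97 T; water cools: 1090×4.18×(T − 82.3) = 4556.2(T − 82.3)
4885.2 T = 374975 − 26286 = 348689
T ≈ 71.38 °C. Since T > 0 °C, the all-ice-melts assumption holds.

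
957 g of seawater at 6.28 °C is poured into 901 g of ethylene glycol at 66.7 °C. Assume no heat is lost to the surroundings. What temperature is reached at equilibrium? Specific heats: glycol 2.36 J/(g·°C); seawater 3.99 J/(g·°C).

Energy conservation, ΣQ = 0:
901×2.36×(T − 66.7) + 957×3.99×(T − 6.28) = 0
2126.4(T − 66.7) + 3818.4(T − 6.28) = 0
(2126.4 + 3818.4) T = 2126.4×66.7 + 3818.4×6.28
T = 165808 / 5944.8 = 27.9 °C

T_f ≈ 27.9 °C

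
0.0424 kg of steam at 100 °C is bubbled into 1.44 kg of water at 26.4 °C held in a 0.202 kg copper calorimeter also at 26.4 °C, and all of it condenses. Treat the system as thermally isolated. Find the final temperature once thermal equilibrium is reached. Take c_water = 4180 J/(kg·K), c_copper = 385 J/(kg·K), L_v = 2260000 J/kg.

T_f ≈ 43.8 °C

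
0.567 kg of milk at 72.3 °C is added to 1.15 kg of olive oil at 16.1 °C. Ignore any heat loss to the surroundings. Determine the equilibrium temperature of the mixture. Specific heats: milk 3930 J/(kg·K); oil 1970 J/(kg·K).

T_f ≈ 44.0 °C

Let T be the final temperature. ΣQ_i = 0:
0.567·3930·(T − 72.3) + 1.15·1970·(T − 16.1) = 0
4493.8 T = 197581
T = 197581 / 4493.8 = 44 °C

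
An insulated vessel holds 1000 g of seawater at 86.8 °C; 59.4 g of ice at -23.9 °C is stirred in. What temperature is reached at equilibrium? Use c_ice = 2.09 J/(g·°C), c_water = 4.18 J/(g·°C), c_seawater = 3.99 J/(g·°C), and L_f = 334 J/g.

T_f ≈ 76.3 °C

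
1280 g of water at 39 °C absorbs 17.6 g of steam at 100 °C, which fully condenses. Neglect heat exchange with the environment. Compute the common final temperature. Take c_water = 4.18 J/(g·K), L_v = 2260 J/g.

T_f ≈ 47.2 °C

Sum of m c ΔT and latent-heat terms is zero:
condense steam: −17.6·2260 = −39776
  condensed water 100 °C→T: 73.57(T − 100)
  water warms: 1280·4.18·(T − 39) = 5350.4(T − 39)
5424 T = 39776 + 7356.8 + 208666 = 255798
T ≈ 47.16 °C, under the boiling point, so the assumption holds.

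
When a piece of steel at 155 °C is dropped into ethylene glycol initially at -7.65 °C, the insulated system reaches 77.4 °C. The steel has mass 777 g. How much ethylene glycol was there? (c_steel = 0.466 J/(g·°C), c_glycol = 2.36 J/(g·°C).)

m ≈ 140 g

Let T be the final temperature. ΣQ_i = 0:
777×0.466×(77.4 − 155) + m×2.36×(77.4 − (-7.65)) = 0
200.72 m = 28098
m = 28098/200.72 ≈ 140 g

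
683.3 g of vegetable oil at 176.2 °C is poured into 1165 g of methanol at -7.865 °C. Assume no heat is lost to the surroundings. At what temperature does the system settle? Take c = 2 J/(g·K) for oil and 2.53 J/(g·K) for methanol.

T_f ≈ 50.4 °C

Conservation of energy gives ΣQ = 0:
683.3*2*(T − 176.2) + 1165*2.53*(T − (-7.865)) = 0
4314 T = 217613
T = 217613/4314 ≈ 50.44 °C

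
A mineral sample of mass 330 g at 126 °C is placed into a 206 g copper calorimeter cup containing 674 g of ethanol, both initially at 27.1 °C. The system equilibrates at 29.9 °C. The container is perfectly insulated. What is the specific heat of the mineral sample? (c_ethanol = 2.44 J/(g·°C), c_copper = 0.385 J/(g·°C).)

c ≈ 0.152 J/(g·°C)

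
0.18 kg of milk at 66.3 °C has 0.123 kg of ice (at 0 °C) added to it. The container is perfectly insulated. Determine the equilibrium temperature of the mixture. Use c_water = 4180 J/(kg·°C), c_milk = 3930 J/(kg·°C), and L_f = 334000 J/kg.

T_f ≈ 4.8 °C

Taking heat into each body as positive, Σ m c ΔT = 0:
latent heat to melt: 0.123×334000 = 41082
  warm the meltwater: 514.14 T
  milk cools: 0.18×3930×(T − 66.3) = 707.4(T − 66.3)
1221.5 T = 46901 − 41082 = 5818.6
T ≈ 4.76 °C. Since T > 0 °C, the all-ice-melts assumption holds.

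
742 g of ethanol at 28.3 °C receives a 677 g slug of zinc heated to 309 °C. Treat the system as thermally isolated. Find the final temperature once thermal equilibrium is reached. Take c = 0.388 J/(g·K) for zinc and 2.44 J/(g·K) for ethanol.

T_f ≈ 63.9 °C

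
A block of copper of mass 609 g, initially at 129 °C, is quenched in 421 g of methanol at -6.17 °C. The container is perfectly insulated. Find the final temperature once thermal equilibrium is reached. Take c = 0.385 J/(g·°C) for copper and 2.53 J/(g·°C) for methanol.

Taking heat into each body as positive, Σ m c ΔT = 0:
609·0.385·(T − 129) + 421·2.53·(T − (-6.17)) = 0
234.47(T − 129) + 1065.1(T − (-6.17)) = 0
1299.6 T = 23674
T ≈ 18.22 °C

T_f ≈ 18.2 °C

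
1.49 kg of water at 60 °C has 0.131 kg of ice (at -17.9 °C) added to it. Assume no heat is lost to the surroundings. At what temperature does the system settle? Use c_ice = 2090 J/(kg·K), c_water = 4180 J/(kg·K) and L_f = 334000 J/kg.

T_f ≈ 48.0 °C

Energy conservation, ΣQ = 0:
ice -17.9→0 °C: 0.131·2090·17.9 = 4900.8; melt ice: 0.131·334000 = 43754; meltwater 0→T: 0.131·4180·T = 547.58 T; water cools: 1.49·4180·(T − 60) = 6228.2(T − 60)
6775.8 T = 373692 − 48655 = 325037
T ≈ 47.97 °C — above 0 °C, consistent with complete melting.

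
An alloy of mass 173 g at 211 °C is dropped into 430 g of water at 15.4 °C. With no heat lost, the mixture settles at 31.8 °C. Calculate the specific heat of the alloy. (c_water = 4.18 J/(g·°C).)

c ≈ 0.951 J/(g·°C)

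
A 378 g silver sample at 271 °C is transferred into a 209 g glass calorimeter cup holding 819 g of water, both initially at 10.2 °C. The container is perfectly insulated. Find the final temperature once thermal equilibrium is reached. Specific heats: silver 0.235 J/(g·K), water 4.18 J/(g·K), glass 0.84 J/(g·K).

T_f ≈ 16.5 °C

T_f = Σ m_i c_i T_i / Σ m_i c_i:
T_f = (88.83×271 + 3423.4×10.2 + 175.56×10.2) / (88.83 + 3423.4 + 175.56)
    = 60783 / 3687.8 ≈ 16.48 °C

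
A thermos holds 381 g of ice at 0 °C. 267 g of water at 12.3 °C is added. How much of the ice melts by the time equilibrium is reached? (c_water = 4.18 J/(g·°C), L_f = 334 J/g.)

m_melted ≈ 41.1 g

Cooling the water to 0 °C releases 267·4.18·12.3 = 13728 J.
Melting all 381 g of ice would need 381·334 = 127254 J.
Since 13728 < 127254 J, not all the ice melts; equilibrium is at 0 °C.
Mass melted = 13728/334 ≈ 41.1 g.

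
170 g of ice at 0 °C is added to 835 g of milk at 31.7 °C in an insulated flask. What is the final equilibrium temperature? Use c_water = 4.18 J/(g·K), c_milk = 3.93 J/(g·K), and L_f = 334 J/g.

T_f ≈ 11.8 °C

Heat gained plus heat lost sum to zero:
fusion: m_ice L_f = 170×334 = 56780
  warm the meltwater: 710.6 T
  milk cools: 835×3.93×(T − 31.7) = 3281.6(T − 31.7)
3992.2 T = 104025 − 56780 = 47245
T ≈ 11.83 °C — above 0 °C, consistent with complete melting.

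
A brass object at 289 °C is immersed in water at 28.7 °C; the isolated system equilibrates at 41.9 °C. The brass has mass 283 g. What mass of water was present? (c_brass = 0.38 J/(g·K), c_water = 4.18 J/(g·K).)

Let T be the final temperature. ΣQ_i = 0:
283×0.38×(41.9 − 289) + m×4.18×(41.9 − 28.7) = 0
55.18 m = 26573
m = 26573/55.18 ≈ 481.6 g

m ≈ 482 g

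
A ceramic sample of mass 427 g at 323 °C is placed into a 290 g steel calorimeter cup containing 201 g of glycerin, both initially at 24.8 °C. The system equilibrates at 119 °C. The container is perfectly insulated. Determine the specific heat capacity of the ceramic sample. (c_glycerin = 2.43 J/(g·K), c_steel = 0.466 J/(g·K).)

c ≈ 0.674 J/(g·K)

Energy conservation, ΣQ = 0:
427×c×(119 − 323) + 201×2.43×(119 − 24.8) + 290×0.466×(119 − 24.8) = 0
-87108 c = -58740
c = -58740/-87108 ≈ 0.6743 J/(g·K)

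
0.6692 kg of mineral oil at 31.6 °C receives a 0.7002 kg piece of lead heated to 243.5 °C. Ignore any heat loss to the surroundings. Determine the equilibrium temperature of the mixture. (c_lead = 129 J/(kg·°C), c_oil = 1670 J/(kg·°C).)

T_f ≈ 47.4 °C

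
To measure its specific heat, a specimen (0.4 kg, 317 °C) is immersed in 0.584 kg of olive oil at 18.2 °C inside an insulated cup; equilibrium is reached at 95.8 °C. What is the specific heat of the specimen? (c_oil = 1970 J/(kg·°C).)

Let T be the final temperature. ΣQ_i = 0:
0.4·c·(95.8 − 317) + 0.584·1970·(95.8 − 18.2) = 0
-88.48 c = -89277
c = -89277/-88.48 ≈ 1009 J/(kg·°C)

c ≈ 1010 J/(kg·°C)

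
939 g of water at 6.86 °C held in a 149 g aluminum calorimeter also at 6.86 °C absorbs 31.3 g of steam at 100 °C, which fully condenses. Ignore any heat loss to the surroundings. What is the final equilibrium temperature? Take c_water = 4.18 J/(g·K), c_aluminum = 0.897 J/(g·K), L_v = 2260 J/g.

Energy conservation, ΣQ = 0:
condense steam: −31.3×2260 = −70738; condensate cools 100→T: 31.3×4.18×(T − 100) = 130.83(T − 100); original water: 3925(T − 6.86); cup: 133.65(T − 6.86)
4189.5 T = 70738 + 13083 + 27842 = 111664
T ≈ 26.65 °C (< 100 °C, so full condensation is consistent).

T_f ≈ 26.7 °C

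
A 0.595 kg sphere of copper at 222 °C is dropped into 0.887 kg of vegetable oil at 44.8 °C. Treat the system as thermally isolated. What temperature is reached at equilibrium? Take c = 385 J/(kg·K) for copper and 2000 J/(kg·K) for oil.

T_f ≈ 65.1 °C

Heat gained plus heat lost sum to zero:
0.595·385·(T − 222) + 0.887·2000·(T − 44.8) = 0
229.07(T − 222) + 1774(T − 44.8) = 0
(229.07 + 1774) T = 229.07·222 + 1774·44.8
T = 130330/2003.1 ≈ 65.06 °C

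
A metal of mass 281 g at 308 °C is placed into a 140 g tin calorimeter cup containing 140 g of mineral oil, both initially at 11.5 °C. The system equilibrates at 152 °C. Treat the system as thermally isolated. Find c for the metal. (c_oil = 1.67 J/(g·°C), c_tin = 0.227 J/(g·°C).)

Taking heat into each body as positive, Σ m c ΔT = 0:
281×c×(152 − 308) + 140×1.67×(152 − 11.5) + 140×0.227×(152 − 11.5) = 0
-43836 c = -37314
c = -37314/-43836 ≈ 0.8512 J/(g·°C)

c ≈ 0.851 J/(g·°C)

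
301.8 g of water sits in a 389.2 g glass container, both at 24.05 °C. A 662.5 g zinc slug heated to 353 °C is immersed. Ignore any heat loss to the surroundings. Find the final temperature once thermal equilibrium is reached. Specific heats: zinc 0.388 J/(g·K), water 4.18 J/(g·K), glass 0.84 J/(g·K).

Let T be the final temperature. ΣQ_i = 0:
662.5*0.388*(T − 353) + 301.8*4.18*(T − 24.05) + 389.2*0.84*(T − 24.05) = 0
257.05(T − 353) + 1261.5(T − 24.05) + 326.93(T − 24.05) = 0
1845.5 T = 128941
T = 128941 / 1845.5 = 69.9 °C

T_f ≈ 69.9 °C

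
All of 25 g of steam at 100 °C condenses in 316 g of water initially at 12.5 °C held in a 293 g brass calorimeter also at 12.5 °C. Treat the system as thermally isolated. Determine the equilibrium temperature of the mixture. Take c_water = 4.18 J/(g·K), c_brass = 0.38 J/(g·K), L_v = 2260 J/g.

T_f ≈ 55.2 °C

Net heat exchanged in the isolated system is zero:
condense steam: −25×2260 = −56500; condensed water 100 °C→T: 104.5(T − 100); water warms: 316×4.18×(T − 12.5) = 1320.9(T − 12.5); cup: 111.34(T − 12.5)
1536.7 T = 56500 + 10450 + 17903 = 84853
T ≈ 55.22 °C — below 100 °C, confirming all the steam condensed.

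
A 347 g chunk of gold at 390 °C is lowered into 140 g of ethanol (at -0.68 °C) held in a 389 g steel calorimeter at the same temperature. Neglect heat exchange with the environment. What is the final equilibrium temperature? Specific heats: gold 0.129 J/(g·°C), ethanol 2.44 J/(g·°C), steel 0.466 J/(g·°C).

T_f ≈ 30.1 °C

Energy conservation, ΣQ = 0:
347*0.129*(T − 390) + 140*2.44*(T − (-0.68)) + 389*0.466*(T − (-0.68)) = 0
44.76(T − 390) + 341.6(T − (-0.68)) + 181.27(T − (-0.68)) = 0
567.64 T = 17102
T ≈ 30.13 °C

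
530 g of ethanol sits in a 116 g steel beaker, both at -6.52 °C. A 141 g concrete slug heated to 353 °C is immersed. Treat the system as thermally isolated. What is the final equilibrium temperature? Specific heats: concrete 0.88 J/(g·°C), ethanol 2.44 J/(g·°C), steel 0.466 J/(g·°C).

T_f ≈ 23.8 °C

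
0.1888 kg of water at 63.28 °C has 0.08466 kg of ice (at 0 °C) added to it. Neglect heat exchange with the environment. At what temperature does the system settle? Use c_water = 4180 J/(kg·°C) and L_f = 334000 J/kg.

T_f ≈ 19.0 °C

Let T be the final temperature. ΣQ_i = 0:
latent heat to melt: 0.08466·334000 = 28276; warm the meltwater: 353.88 T; water: 789.18(T − 63.28)
1143.1 T = 49940 − 28276 = 21663
T ≈ 18.95 °C — above 0 °C, consistent with complete melting.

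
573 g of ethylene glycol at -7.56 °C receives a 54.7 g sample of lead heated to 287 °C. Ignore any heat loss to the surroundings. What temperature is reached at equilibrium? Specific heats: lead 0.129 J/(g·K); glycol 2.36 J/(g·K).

T_f ≈ -6.0 °C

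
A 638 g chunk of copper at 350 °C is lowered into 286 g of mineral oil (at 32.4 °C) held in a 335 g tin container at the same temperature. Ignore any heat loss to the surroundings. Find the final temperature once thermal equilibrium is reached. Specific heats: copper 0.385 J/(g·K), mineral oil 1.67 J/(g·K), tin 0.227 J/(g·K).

Heat gained plus heat lost sum to zero:
638·0.385·(T − 350) + 286·1.67·(T − 32.4) + 335·0.227·(T − 32.4) = 0
245.63(T − 350) + 477.62(T − 32.4) + 76.05(T − 32.4) = 0
799.29 T = 103909
T ≈ 130.00 °C

T_f ≈ 130.0 °C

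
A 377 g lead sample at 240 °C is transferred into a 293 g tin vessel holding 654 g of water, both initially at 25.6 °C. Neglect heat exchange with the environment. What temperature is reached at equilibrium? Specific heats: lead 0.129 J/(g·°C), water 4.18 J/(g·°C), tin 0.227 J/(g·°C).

Heat gained plus heat lost sum to zero:
377*0.129*(T − 240) + 654*4.18*(T − 25.6) + 293*0.227*(T − 25.6) = 0
48.63(T − 240) + 2733.7(T − 25.6) + 66.51(T − 25.6) = 0
2848.9 T = 83358
T ≈ 29.26 °C

T_f ≈ 29.3 °C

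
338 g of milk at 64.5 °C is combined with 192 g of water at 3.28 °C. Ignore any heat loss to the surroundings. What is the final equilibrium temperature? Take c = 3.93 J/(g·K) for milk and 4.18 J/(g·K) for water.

T_f ≈ 41.4 °C

Heat lost by the milk equals heat gained by the water:
338*3.93*(64.5 − T) = 192*4.18*(T − 3.28)
1328.3(64.5 − T) = 802.56(T − 3.28)
2130.9 T = 88310  ⇒  T ≈ 41.44 °C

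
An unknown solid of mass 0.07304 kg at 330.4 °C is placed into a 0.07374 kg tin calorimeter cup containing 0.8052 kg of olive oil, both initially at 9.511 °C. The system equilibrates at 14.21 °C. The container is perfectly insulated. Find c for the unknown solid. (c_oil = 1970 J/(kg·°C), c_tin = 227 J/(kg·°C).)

c ≈ 326 J/(kg·°C)

Let T be the final temperature. ΣQ_i = 0:
0.07304·c·(14.21 − 330.4) + 0.8052·1970·(14.21 − 9.511) + 0.07374·227·(14.21 − 9.511) = 0
-23.09 c = -7532.4
c = -7532.4/-23.09 ≈ 326.2 J/(kg·°C)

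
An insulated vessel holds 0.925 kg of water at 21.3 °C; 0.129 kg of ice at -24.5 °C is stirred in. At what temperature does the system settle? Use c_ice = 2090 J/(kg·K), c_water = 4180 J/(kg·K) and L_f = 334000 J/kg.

Energy balance with sensible and latent terms:
ice -24.5→0 °C: 0.129·2090·24.5 = 6605.4; melt ice: 0.129·334000 = 43086; meltwater 0→T: 0.129·4180·T = 539.22 T; water cools: 0.925·4180·(T − 21.3) = 3866.5(T − 21.3)
4405.7 T = 82356 − 49691 = 32665
T ≈ 7.41 °C. Since T > 0 °C, the all-ice-melts assumption holds.

T_f ≈ 7.4 °C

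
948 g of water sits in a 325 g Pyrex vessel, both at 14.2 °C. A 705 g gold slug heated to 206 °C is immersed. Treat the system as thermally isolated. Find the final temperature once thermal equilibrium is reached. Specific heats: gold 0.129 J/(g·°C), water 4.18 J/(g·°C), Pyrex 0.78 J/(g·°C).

T_f ≈ 18.2 °C

Let T be the final temperature. ΣQ_i = 0:
705·0.129·(T − 206) + 948·4.18·(T − 14.2) + 325·0.78·(T − 14.2) = 0
(90.95 + 3962.6 + 253.5) T = 90.95·206 + 3962.6·14.2 + 253.5·14.2
T = 78604 / 4307.1 = 18.2 °C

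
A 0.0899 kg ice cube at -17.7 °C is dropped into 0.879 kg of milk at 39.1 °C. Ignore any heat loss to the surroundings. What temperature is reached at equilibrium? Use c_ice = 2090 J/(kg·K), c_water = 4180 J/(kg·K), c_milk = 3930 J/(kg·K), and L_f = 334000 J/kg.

Taking heat into each body as positive, Σ m c ΔT = 0:
ice -17.7→0 °C: 0.0899×2090×17.7 = 3325.7
  latent heat to melt: 0.0899×334000 = 30027
  warm the meltwater: 375.78 T
  milk cools: 0.879×3930×(T − 39.1) = 3454.5(T − 39.1)
3830.3 T = 135070 − 33352 = 101718
T ≈ 26.56 °C — above 0 °C, consistent with complete melting.

T_f ≈ 26.6 °C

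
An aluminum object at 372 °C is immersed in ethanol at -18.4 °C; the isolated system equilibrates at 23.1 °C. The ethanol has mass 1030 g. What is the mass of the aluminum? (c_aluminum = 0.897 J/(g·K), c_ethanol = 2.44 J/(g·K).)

m ≈ 333 g

Setting the total heat transfer to zero:
m·0.897·(23.1 − 372) + 1030·2.44·(23.1 − (-18.4)) = 0
-312.96 m = -104298
m = -104298/-312.96 ≈ 333.3 g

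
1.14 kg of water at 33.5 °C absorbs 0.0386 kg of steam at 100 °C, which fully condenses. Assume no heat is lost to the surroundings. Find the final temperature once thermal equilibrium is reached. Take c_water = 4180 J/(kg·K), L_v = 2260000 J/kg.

Energy balance with sensible and latent terms:
latent heat released on condensation: 0.0386×2260000 = 87236; condensed water 100 °C→T: 161.35(T − 100); original water: 4765.2(T − 33.5)
4926.5 T = 87236 + 16135 + 159634 = 263005
T ≈ 53.39 °C, under the boiling point, so the assumption holds.

T_f ≈ 53.4 °C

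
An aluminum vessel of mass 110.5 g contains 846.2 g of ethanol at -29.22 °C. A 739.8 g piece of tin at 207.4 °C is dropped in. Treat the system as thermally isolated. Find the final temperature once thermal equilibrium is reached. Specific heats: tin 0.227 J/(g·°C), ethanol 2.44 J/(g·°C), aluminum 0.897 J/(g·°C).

T_f ≈ -12.2 °C

Net heat exchanged in the isolated system is zero:
739.8*0.227*(T − 207.4) + 846.2*2.44*(T − (-29.22)) + 110.5*0.897*(T − (-29.22)) = 0
2331.8 T = -28398
T = -28398 / 2331.8 = -12.2 °C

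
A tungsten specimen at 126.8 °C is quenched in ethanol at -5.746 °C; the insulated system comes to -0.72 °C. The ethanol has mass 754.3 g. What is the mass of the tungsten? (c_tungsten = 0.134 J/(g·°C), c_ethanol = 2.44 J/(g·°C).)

m ≈ 541 g

Heat gained plus heat lost sum to zero:
m×0.134×(-0.72 − 126.8) + 754.3×2.44×(-0.72 − (-5.746)) = 0
-17.09 m = -9250.3
m = -9250.3/-17.09 ≈ 541.3 g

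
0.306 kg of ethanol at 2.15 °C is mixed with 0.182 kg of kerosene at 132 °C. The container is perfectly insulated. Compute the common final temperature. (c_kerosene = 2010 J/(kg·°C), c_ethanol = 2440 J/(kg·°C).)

T_f ≈ 44.8 °C

Let T be the final temperature. ΣQ_i = 0:
0.182×2010×(T − 132) + 0.306×2440×(T − 2.15) = 0
(365.82 + 746.64) T = 365.82×132 + 746.64×2.15
T = 49894/1112.5 ≈ 44.85 °C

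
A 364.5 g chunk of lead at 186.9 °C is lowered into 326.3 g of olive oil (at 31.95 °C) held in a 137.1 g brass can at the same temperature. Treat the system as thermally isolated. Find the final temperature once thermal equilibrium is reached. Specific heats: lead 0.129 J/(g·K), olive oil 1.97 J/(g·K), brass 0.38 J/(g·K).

T_f ≈ 41.8 °C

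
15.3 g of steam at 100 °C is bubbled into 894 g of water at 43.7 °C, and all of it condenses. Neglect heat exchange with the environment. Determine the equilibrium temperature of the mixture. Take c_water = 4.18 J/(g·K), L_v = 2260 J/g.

T_f ≈ 53.7 °C

Heat gained plus heat lost sum to zero:
latent heat released on condensation: 15.3×2260 = 34578
  condensate cools 100→T: 15.3×4.18×(T − 100) = 63.95(T − 100)
  water warms: 894×4.18×(T − 43.7) = 3736.9(T − 43.7)
3800.9 T = 34578 + 6395.4 + 163303 = 204277
T ≈ 53.74 °C, under the boiling point, so the assumption holds.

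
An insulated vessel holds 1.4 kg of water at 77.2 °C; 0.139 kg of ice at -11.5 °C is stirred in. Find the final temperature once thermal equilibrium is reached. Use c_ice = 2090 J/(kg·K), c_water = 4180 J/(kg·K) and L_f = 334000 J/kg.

Net heat exchanged in the isolated system is zero:
warm ice to 0 °C: 0.139×2090×(0 − (-11.5)) = 3340.9
  latent heat to melt: 0.139×334000 = 46426
  meltwater 0→T: 0.139×4180×T = 581.02 T
  water: 5852(T − 77.2)
6433 T = 451774 − 49767 = 402008
T ≈ 62.49 °C. Since T > 0 °C, the all-ice-melts assumption holds.

T_f ≈ 62.5 °C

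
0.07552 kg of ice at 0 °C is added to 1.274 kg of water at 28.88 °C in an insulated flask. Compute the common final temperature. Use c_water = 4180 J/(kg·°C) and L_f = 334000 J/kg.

Setting the total heat transfer to zero:
melt ice: 0.07552×334000 = 25224; warm the meltwater: 315.67 T; water cools: 1.274×4180×(T − 28.88) = 5325.3(T − 28.88)
5641 T = 153795 − 25224 = 128572
T ≈ 22.79 °C. Since T > 0 °C, the all-ice-melts assumption holds.

T_f ≈ 22.8 °C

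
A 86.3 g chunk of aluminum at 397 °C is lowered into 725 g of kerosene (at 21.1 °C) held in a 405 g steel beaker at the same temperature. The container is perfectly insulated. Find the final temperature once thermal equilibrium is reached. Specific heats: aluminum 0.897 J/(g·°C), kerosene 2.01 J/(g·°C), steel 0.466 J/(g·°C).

T_f ≈ 38.0 °C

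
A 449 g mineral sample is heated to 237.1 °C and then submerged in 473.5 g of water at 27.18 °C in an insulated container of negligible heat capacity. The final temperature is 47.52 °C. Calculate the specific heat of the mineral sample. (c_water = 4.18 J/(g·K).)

Energy conservation, ΣQ = 0:
449·c·(47.52 − 237.1) + 473.5·4.18·(47.52 − 27.18) = 0
-85121 c = -40258
c = -40258/-85121 ≈ 0.4729 J/(g·K)

c ≈ 0.473 J/(g·K)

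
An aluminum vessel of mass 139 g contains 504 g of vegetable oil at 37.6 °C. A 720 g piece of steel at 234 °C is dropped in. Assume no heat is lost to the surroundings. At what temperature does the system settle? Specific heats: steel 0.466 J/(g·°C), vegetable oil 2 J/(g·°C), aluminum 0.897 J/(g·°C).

Heat gained plus heat lost sum to zero:
720·0.466·(T − 234) + 504·2·(T − 37.6) + 139·0.897·(T − 37.6) = 0
335.52(T − 234) + 1008(T − 37.6) + 124.68(T − 37.6) = 0
(335.52 + 1008 + 124.68) T = 335.52·234 + 1008·37.6 + 124.68·37.6
T = 121101 / 1468.2 = 82.5 °C

T_f ≈ 82.5 °C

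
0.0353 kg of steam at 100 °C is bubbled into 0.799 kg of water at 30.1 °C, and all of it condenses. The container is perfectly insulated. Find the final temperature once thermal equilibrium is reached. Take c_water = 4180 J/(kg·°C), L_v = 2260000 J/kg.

T_f ≈ 55.9 °C

Taking heat into each body as positive, Σ m c ΔT = 0:
latent heat released on condensation: 0.0353×2260000 = 79778
  condensed water 100 °C→T: 147.55(T − 100)
  original water: 3339.8(T − 30.1)
3487.4 T = 79778 + 14755 + 100529 = 195062
T ≈ 55.93 °C — below 100 °C, confirming all the steam condensed.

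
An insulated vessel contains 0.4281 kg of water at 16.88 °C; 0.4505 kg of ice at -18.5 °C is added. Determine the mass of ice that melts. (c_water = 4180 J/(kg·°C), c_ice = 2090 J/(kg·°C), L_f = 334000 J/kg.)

Water can give up m c ΔT = 0.4281·4180·16.88 = 30206 J before reaching 0 °C.
Warming the ice to 0 °C takes 0.4505·2090·18.5 = 17419 J, leaving 12787 J for melting.
Fully melting the ice requires m_ice L_f = 0.4505·334000 = 150467 J.
Since 12787 < 150467 J, not all the ice melts; equilibrium is at 0 °C.
m_melt = 12787 / L_f = 0.03829 kg.

m_melted ≈ 0.0383 kg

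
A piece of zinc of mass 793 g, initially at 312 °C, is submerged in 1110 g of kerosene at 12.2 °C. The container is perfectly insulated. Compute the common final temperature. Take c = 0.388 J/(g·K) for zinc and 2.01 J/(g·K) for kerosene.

T_f ≈ 48.5 °C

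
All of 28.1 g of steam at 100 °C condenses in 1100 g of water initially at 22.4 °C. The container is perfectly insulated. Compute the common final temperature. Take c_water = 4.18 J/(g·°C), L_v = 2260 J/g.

Sum of m c ΔT and latent-heat terms is zero:
condense steam: −28.1×2260 = −63506; condensed water 100 °C→T: 117.46(T − 100); original water: 4598(T − 22.4)
4715.5 T = 63506 + 11746 + 102995 = 178247
T ≈ 37.80 °C (< 100 °C, so full condensation is consistent).

T_f ≈ 37.8 °C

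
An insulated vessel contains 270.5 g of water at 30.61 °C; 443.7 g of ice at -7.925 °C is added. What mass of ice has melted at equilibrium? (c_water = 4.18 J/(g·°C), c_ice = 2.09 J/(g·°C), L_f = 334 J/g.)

m_melted ≈ 81.6 g

Water can give up m c ΔT = 270.5·4.18·30.61 = 34610 J before reaching 0 °C.
Of that, 443.7·2.09·7.925 = 7349.1 J goes to bring the ice to 0 °C, leaving 27261 J.
Fully melting the ice requires m_ice L_f = 443.7·334 = 148196 J.
Since 27261 < 148196 J, not all the ice melts; equilibrium is at 0 °C.
Mass melted = 27261/334 ≈ 81.62 g.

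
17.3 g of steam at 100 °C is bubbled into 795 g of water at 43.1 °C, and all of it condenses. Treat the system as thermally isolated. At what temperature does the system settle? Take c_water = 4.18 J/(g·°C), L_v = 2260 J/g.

T_f ≈ 55.8 °C

Let T be the final temperature. ΣQ_i = 0:
latent heat released on condensation: 17.3·2260 = 39098
  condensed water 100 °C→T: 72.31(T − 100)
  water warms: 795·4.18·(T − 43.1) = 3323.1(T − 43.1)
3395.4 T = 39098 + 7231.4 + 143226 = 189555
T ≈ 55.83 °C (< 100 °C, so full condensation is consistent).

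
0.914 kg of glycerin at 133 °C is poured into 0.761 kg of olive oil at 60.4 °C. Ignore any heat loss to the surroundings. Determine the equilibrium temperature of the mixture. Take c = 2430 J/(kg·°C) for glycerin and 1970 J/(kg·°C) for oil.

Setting the total heat transfer to zero:
0.914·2430·(T − 133) + 0.761·1970·(T − 60.4) = 0
2221(T − 133) + 1499.2(T − 60.4) = 0
3720.2 T = 385946
T ≈ 103.74 °C

T_f ≈ 103.7 °C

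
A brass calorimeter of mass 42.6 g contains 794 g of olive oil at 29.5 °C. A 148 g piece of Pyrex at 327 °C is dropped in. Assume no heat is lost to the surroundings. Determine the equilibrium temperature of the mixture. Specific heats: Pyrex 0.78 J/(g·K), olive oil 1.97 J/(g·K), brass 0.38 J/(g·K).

With ΣQ=0 the equilibrium temperature is the m·c-weighted mean:
T_f = (115.44*327 + 1564.2*29.5 + 16.19*29.5) / (115.44 + 1564.2 + 16.19)
    = 84370 / 1695.8 ≈ 49.75 °C

T_f ≈ 49.8 °C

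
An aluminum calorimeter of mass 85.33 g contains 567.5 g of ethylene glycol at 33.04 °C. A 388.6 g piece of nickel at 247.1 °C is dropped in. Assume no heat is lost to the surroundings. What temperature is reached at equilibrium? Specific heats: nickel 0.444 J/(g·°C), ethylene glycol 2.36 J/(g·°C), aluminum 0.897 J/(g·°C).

T_f ≈ 56.3 °C

Taking heat into each body as positive, Σ m c ΔT = 0:
388.6×0.444×(T − 247.1) + 567.5×2.36×(T − 33.04) + 85.33×0.897×(T − 33.04) = 0
1588.4 T = 89414
T ≈ 56.29 °C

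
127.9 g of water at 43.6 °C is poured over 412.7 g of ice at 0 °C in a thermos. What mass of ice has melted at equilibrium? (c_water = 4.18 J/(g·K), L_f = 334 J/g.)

Heat available from the water dropping to 0 °C: 127.9·4.18·43.6 = 23310 J.
To melt every bit of ice: 412.7·334 = 137842 J.
Since 23310 < 137842 J, not all the ice melts; equilibrium is at 0 °C.
m_melted·334 = 23310  ⇒  m_melted ≈ 69.79 g.

m_melted ≈ 69.8 g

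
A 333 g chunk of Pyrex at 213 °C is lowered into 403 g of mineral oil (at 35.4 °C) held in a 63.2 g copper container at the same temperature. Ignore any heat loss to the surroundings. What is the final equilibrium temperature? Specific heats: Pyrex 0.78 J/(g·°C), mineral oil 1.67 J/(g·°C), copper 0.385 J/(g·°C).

Setting the total heat transfer to zero:
333*0.78*(T − 213) + 403*1.67*(T − 35.4) + 63.2*0.385*(T − 35.4) = 0
259.74(T − 213) + 673.01(T − 35.4) + 24.33(T − 35.4) = 0
957.08 T = 80011
T = 80011 / 957.08 = 83.6 °C

T_f ≈ 83.6 °C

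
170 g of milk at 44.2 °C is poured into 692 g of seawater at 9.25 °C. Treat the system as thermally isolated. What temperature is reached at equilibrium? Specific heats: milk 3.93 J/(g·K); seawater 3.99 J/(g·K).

T_f ≈ 16.1 °C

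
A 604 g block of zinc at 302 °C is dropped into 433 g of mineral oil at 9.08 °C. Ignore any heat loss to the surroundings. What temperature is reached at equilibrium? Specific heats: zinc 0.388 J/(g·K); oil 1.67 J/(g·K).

T_f ≈ 80.8 °C

Taking heat into each body as positive, Σ m c ΔT = 0:
604*0.388*(T − 302) + 433*1.67*(T − 9.08) = 0
234.35(T − 302) + 723.11(T − 9.08) = 0
(234.35 + 723.11) T = 234.35*302 + 723.11*9.08
T = 77340 / 957.46 = 80.8 °C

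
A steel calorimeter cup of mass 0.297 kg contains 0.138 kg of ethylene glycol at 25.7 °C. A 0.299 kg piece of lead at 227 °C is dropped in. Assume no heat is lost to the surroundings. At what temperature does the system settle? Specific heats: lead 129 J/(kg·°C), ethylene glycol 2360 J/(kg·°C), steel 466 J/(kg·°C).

T_f ≈ 41.1 °C

With ΣQ=0 the equilibrium temperature is the m·c-weighted mean:
T_f = (38.57×227 + 325.68×25.7 + 138.4×25.7) / (38.57 + 325.68 + 138.4)
    = 20683 / 502.65 ≈ 41.15 °C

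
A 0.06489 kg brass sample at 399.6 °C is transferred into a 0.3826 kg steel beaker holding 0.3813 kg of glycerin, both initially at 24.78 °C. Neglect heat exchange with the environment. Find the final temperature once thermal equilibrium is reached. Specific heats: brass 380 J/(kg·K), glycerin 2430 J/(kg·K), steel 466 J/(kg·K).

T_f ≈ 33.0 °C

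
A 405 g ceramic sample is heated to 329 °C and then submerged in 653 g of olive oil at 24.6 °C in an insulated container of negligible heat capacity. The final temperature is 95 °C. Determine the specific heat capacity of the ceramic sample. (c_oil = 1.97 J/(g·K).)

Setting the total heat transfer to zero:
405·c·(95 − 329) + 653·1.97·(95 − 24.6) = 0
-94770 c = -90563
c = -90563/-94770 ≈ 0.9556 J/(g·K)

c ≈ 0.956 J/(g·K)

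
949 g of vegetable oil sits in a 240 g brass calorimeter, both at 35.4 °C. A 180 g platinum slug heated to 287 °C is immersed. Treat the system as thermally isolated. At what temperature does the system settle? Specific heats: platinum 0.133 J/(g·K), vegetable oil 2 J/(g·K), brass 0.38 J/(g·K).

Net heat exchanged in the isolated system is zero:
180·0.133·(T − 287) + 949·2·(T − 35.4) + 240·0.38·(T − 35.4) = 0
23.94(T − 287) + 1898(T − 35.4) + 91.2(T − 35.4) = 0
2013.1 T = 77288
T ≈ 38.39 °C

T_f ≈ 38.4 °C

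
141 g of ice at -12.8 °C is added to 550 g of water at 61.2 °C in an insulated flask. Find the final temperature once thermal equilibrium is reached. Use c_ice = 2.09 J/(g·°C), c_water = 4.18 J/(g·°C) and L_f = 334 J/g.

Let T be the final temperature. ΣQ_i = 0:
ice -12.8→0 °C: 141×2.09×12.8 = 3772
  latent heat to melt: 141×334 = 47094
  meltwater 0→T: 141×4.18×T = 589.38 T
  water cools: 550×4.18×(T − 61.2) = 2299(T − 61.2)
2888.4 T = 140699 − 50866 = 89833
T ≈ 31.10 °C (positive, so assuming full melt was valid).

T_f ≈ 31.1 °C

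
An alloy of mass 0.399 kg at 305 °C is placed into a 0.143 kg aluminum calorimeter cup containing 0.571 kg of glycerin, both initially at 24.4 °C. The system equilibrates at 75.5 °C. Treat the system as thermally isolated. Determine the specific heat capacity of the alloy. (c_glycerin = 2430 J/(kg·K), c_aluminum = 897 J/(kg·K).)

c ≈ 846 J/(kg·K)

Setting the total heat transfer to zero:
0.399·c·(75.5 − 305) + 0.571·2430·(75.5 − 24.4) + 0.143·897·(75.5 − 24.4) = 0
-91.57 c = -77457
c = -77457/-91.57 ≈ 845.9 J/(kg·K)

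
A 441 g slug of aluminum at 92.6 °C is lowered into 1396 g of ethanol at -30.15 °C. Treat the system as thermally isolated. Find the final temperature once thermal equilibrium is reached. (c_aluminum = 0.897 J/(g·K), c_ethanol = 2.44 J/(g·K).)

T_f is the heat-capacity-weighted average of the initial temperatures:
T_f = (395.58·92.6 + 3406.2·(-30.15)) / (395.58 + 3406.2)
    = -66068 / 3801.8 ≈ -17.38 °C

T_f ≈ -17.4 °C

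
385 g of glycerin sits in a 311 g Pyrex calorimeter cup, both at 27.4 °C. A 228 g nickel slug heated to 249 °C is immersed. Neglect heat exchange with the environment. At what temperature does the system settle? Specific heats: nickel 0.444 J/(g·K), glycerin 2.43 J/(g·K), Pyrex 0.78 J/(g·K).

Conservation of energy gives ΣQ = 0:
228*0.444*(T − 249) + 385*2.43*(T − 27.4) + 311*0.78*(T − 27.4) = 0
101.23(T − 249) + 935.55(T − 27.4) + 242.58(T − 27.4) = 0
1279.4 T = 57488
T ≈ 44.93 °C

T_f ≈ 44.9 °C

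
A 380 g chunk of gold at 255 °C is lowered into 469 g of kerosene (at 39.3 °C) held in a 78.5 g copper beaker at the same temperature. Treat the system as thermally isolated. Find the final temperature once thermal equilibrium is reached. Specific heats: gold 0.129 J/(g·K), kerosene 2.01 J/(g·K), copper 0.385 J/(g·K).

T_f ≈ 49.6 °C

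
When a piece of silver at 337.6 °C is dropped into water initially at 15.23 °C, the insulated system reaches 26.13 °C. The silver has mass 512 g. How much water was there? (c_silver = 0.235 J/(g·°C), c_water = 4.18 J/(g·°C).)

m ≈ 823 g

|Q_silver| = |Q_water|:
512×0.235×(337.6 − 26.13) = m×4.18×(26.13 − 15.23)
45.56 m = 37476  ⇒  m ≈ 822.5 g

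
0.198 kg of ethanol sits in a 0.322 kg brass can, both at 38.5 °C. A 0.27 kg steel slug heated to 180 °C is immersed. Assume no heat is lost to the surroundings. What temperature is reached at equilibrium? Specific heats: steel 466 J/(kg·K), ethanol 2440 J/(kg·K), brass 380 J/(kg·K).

Heat gained plus heat lost sum to zero:
0.27*466*(T − 180) + 0.198*2440*(T − 38.5) + 0.322*380*(T − 38.5) = 0
125.82(T − 180) + 483.12(T − 38.5) + 122.36(T − 38.5) = 0
731.3 T = 45959
T = 45959 / 731.3 = 62.8 °C

T_f ≈ 62.8 °C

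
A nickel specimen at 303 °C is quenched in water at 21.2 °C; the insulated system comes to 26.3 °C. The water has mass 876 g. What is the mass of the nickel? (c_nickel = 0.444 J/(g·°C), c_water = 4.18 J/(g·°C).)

m ≈ 152 g

Setting the total heat transfer to zero:
m×0.444×(26.3 − 303) + 876×4.18×(26.3 − 21.2) = 0
-122.85 m = -18675
m = -18675/-122.85 ≈ 152 g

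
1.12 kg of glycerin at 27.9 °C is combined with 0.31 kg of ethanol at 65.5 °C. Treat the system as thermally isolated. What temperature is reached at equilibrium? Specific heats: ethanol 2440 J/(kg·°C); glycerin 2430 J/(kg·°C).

T_f ≈ 36.1 °C

Let T be the final temperature. ΣQ_i = 0:
0.31·2440·(T − 65.5) + 1.12·2430·(T − 27.9) = 0
756.4(T − 65.5) + 2721.6(T − 27.9) = 0
3478 T = 125477
T ≈ 36.08 °C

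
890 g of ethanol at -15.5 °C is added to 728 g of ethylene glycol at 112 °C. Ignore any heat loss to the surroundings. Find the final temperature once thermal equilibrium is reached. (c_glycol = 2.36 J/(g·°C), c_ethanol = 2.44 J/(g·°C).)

T_f ≈ 40.8 °C

Energy conservation, ΣQ = 0:
728·2.36·(T − 112) + 890·2.44·(T − (-15.5)) = 0
3889.7 T = 158765
T ≈ 40.82 °C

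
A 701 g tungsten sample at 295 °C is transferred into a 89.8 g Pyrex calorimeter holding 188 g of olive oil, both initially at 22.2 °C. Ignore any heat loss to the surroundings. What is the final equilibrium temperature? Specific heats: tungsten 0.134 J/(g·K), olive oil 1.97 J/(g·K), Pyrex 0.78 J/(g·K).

Taking heat into each body as positive, Σ m c ΔT = 0:
701·0.134·(T − 295) + 188·1.97·(T − 22.2) + 89.8·0.78·(T − 22.2) = 0
93.93(T − 295) + 370.36(T − 22.2) + 70.04(T − 22.2) = 0
(93.93 + 370.36 + 70.04) T = 93.93·295 + 370.36·22.2 + 70.04·22.2
T ≈ 70.16 °C

T_f ≈ 70.2 °C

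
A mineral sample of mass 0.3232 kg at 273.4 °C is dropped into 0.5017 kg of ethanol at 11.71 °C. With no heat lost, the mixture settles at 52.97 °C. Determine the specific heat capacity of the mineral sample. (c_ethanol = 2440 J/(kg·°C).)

c ≈ 709 J/(kg·°C)

Heat lost by the mineral sample = heat gained by the ethanol:
0.3232×c×(273.4 − 52.97) = 0.5017×2440×(52.97 − 11.71)
71.24 c = 50508  ⇒  c ≈ 709 J/(kg·°C)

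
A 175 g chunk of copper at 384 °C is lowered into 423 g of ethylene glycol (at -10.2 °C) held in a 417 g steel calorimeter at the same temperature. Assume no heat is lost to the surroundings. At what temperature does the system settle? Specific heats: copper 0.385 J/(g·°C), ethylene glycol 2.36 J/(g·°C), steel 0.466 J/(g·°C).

Taking heat into each body as positive, Σ m c ΔT = 0:
175*0.385*(T − 384) + 423*2.36*(T − (-10.2)) + 417*0.466*(T − (-10.2)) = 0
67.38(T − 384) + 998.28(T − (-10.2)) + 194.32(T − (-10.2)) = 0
(67.38 + 998.28 + 194.32) T = 67.38*384 + 998.28*(-10.2) + 194.32*(-10.2)
T ≈ 10.88 °C

T_f ≈ 10.9 °C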